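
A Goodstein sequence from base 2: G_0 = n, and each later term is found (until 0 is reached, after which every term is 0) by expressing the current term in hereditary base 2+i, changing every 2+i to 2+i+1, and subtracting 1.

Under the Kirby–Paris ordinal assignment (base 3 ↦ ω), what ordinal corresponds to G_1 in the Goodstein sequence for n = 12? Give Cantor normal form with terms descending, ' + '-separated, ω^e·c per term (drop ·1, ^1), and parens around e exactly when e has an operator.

ω^(ω + 1) + ω^2·2 + ω·2 + 2

(0) 12|_2 = 2^(2 + 1) + 2^2 ↦ 3^(3 + 1) + 3^3|_3 = 108 ⇒ 107
(1) 107|_3 = 3^(3 + 1) + 2·3^2 + 2·3 + 2 ↦ 4^(4 + 1) + 2·4^2 + 2·4 + 2|_4 = 1066 ⇒ 1065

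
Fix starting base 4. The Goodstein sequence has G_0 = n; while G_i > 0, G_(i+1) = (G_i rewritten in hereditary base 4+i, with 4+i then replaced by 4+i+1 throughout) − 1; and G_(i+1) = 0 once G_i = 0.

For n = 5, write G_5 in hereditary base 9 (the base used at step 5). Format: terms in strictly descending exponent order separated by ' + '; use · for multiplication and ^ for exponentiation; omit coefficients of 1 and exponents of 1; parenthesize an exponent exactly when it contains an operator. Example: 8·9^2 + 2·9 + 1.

2

step 0: 5 = 4 + 1; sub 5 for 4: 5 + 1; = 6; G_1 = 6−1 = 5
step 1: 5 = 5; sub 6 for 5: 6; = 6; G_2 = 6−1 = 5
step 2: 5 = 5; sub 7 for 6: 5; = 5; G_3 = 5−1 = 4
step 3: 4 = 4; sub 8 for 7: 4; = 4; G_4 = 4−1 = 3
step 4: 3 = 3; sub 9 for 8: 3; = 3; G_5 = 3−1 = 2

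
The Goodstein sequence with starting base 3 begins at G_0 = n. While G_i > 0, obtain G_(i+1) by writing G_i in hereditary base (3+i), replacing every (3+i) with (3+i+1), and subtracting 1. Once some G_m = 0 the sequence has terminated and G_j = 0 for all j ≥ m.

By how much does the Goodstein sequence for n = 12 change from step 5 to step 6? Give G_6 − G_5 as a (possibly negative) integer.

[0] 12 ≡ 3^2 + 3 (base 3). Lift 4: 20. −1: 19.
[1] 19 ≡ 4^2 + 3 (base 4). Lift 5: 28. −1: 27.
[2] 27 ≡ 5^2 + 2 (base 5). Lift 6: 38. −1: 37.
[3] 37 ≡ 6^2 + 1 (base 6). Lift 7: 50. −1: 49.
[4] 49 ≡ 7^2 (base 7). Lift 8: 64. −1: 63.
[5] 63 ≡ 7·8 + 7 (base 8). Lift 9: 70. −1: 69.

6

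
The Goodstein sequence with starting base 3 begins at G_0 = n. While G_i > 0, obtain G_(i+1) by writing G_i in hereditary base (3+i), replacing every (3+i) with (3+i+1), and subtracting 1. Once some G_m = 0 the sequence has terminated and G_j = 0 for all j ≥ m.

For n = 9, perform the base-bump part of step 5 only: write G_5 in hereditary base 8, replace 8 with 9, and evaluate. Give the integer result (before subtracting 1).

(0) 9|_3 = 3^2 ↦ 4^2|_4 = 16 ⇒ 15
(1) 15|_4 = 3·4 + 3 ↦ 3·5 + 3|_5 = 18 ⇒ 17
(2) 17|_5 = 3·5 + 2 ↦ 3·6 + 2|_6 = 20 ⇒ 19
(3) 19|_6 = 3·6 + 1 ↦ 3·7 + 1|_7 = 22 ⇒ 21
(4) 21|_7 = 3·7 ↦ 3·8|_8 = 24 ⇒ 23

25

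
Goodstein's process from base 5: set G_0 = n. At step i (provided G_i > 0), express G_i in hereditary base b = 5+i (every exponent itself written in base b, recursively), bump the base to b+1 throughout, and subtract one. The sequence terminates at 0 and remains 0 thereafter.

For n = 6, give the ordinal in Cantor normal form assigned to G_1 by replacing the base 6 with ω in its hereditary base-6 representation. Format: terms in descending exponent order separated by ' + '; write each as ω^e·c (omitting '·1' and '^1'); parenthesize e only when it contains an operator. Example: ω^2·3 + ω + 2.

ω

(0) 6|_5 = 5 + 1 ↦ 6 + 1|_6 = 7 ⇒ 6
(1) 6|_6 = 6 ↦ 7|_7 = 7 ⇒ 6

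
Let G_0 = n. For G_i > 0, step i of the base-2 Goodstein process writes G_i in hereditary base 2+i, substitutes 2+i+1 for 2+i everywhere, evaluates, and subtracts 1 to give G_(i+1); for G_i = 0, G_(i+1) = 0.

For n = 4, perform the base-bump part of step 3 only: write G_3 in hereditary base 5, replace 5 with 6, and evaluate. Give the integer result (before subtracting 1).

(0) 4|_2 = 2^2 ↦ 3^3|_3 = 27 ⇒ 26
(1) 26|_3 = 2·3^2 + 2·3 + 2 ↦ 2·4^2 + 2·4 + 2|_4 = 42 ⇒ 41
(2) 41|_4 = 2·4^2 + 2·4 + 1 ↦ 2·5^2 + 2·5 + 1|_5 = 61 ⇒ 60

84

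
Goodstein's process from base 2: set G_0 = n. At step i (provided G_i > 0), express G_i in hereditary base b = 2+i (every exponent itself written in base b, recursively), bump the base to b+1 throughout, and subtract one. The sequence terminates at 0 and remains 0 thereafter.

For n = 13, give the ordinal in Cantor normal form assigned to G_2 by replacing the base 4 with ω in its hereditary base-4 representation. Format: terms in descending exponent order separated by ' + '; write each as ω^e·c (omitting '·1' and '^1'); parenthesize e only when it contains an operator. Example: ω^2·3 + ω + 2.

ω^(ω + 1) + ω^3·3 + ω^2·3 + ω·3 + 3

G_0 = 13. HB_2(13) = 2^(2 + 1) + 2^2 + 1. Bump = 109. G_1 = 108.
G_1 = 108. HB_3(108) = 3^(3 + 1) + 3^3. Bump = 1280. G_2 = 1279.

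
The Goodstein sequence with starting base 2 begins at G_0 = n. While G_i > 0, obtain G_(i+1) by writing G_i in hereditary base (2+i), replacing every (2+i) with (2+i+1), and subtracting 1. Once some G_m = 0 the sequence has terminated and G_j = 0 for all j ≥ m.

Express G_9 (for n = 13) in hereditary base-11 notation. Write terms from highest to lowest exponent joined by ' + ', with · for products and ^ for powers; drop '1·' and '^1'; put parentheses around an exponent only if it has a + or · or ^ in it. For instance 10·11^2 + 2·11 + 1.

11^(11 + 1) + 3·11^3 + 3·11^2 + 2·11 + 4

[0] 13 ≡ 2^(2 + 1) + 2^2 + 1 (base 2). Lift 3: 109. −1: 108.
[1] 108 ≡ 3^(3 + 1) + 3^3 (base 3). Lift 4: 1280. −1: 1279.
[2] 1279 ≡ 4^(4 + 1) + 3·4^3 + 3·4^2 + 3·4 + 3 (base 4). Lift 5: 16093. −1: 16092.
[3] 16092 ≡ 5^(5 + 1) + 3·5^3 + 3·5^2 + 3·5 + 2 (base 5). Lift 6: 280712. −1: 280711.
[4] 280711 ≡ 6^(6 + 1) + 3·6^3 + 3·6^2 + 3·6 + 1 (base 6). Lift 7: 5765999. −1: 5765998.
[5] 5765998 ≡ 7^(7 + 1) + 3·7^3 + 3·7^2 + 3·7 (base 7). Lift 8: 134219480. −1: 134219479.
[6] 134219479 ≡ 8^(8 + 1) + 3·8^3 + 3·8^2 + 2·8 + 7 (base 8). Lift 9: 3486786856. −1: 3486786855.
[7] 3486786855 ≡ 9^(9 + 1) + 3·9^3 + 3·9^2 + 2·9 + 6 (base 9). Lift 10: 100000003326. −1: 100000003325.
[8] 100000003325 ≡ 10^(10 + 1) + 3·10^3 + 3·10^2 + 2·10 + 5 (base 10). Lift 11: 3138428381104. −1: 3138428381103.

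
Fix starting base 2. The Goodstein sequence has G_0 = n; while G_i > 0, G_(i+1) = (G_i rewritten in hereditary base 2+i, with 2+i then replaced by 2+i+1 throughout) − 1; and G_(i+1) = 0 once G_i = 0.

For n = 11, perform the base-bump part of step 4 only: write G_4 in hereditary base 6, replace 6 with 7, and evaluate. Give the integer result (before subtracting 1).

5764802

11 —HB2→ 2^(2 + 1) + 2 + 1 —bump→ 3^(3 + 1) + 3 + 1 = 85 —(−1)→ 84
84 —HB3→ 3^(3 + 1) + 3 —bump→ 4^(4 + 1) + 4 = 1028 —(−1)→ 1027
1027 —HB4→ 4^(4 + 1) + 3 —bump→ 5^(5 + 1) + 3 = 15628 —(−1)→ 15627
15627 —HB5→ 5^(5 + 1) + 2 —bump→ 6^(6 + 1) + 2 = 279938 —(−1)→ 279937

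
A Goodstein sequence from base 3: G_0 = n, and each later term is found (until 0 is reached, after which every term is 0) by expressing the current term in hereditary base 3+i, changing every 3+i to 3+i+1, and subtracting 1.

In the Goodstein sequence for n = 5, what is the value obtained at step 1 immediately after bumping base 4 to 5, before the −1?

6

i=0: 5 = 3 + 2 (b=3); 3→4: 4 + 2 = 6; 6−1 = 5
i=1: 5 = 4 + 1 (b=4); 4→5: 5 + 1 = 6; 6−1 = 5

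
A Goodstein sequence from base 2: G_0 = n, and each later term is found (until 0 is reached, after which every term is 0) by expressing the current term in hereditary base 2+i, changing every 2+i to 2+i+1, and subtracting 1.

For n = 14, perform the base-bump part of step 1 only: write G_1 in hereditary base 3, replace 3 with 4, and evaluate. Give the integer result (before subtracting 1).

14 —HB2→ 2^(2 + 1) + 2^2 + 2 —bump→ 3^(3 + 1) + 3^3 + 3 = 111 —(−1)→ 110
110 —HB3→ 3^(3 + 1) + 3^3 + 2 —bump→ 4^(4 + 1) + 4^4 + 2 = 1282 —(−1)→ 1281

1282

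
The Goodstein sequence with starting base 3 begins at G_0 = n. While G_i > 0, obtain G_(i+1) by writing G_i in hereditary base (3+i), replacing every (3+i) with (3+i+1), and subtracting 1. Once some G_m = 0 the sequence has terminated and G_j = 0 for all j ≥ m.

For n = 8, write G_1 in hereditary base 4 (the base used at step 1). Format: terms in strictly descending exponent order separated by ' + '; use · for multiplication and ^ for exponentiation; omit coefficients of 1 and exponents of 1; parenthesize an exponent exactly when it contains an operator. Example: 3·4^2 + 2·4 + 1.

2·4 + 1

base 3: 8 = 2·3 + 2; at 4: 2·4 + 2 = 10; next = 9
base 4: 9 = 2·4 + 1; at 5: 2·5 + 1 = 11; next = 10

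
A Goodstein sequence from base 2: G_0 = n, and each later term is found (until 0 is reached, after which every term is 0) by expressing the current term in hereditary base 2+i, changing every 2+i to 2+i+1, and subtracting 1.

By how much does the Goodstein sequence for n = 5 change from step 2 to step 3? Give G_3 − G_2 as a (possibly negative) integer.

i=0: 5 = 2^2 + 1 (b=2); 2→3: 3^3 + 1 = 28; 28−1 = 27
i=1: 27 = 3^3 (b=3); 3→4: 4^4 = 256; 256−1 = 255
i=2: 255 = 3·4^3 + 3·4^2 + 3·4 + 3 (b=4); 4→5: 3·5^3 + 3·5^2 + 3·5 + 3 = 468; 468−1 = 467

212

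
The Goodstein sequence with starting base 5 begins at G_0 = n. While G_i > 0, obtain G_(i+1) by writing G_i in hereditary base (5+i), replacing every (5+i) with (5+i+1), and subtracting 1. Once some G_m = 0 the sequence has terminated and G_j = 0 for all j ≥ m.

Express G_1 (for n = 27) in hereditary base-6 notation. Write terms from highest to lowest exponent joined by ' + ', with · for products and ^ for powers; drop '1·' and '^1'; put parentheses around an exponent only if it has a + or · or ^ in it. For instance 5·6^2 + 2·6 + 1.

G_0 = 27. HB_5(27) = 5^2 + 2. Bump = 38. G_1 = 37.
G_1 = 37. HB_6(37) = 6^2 + 1. Bump = 50. G_2 = 49.

6^2 + 1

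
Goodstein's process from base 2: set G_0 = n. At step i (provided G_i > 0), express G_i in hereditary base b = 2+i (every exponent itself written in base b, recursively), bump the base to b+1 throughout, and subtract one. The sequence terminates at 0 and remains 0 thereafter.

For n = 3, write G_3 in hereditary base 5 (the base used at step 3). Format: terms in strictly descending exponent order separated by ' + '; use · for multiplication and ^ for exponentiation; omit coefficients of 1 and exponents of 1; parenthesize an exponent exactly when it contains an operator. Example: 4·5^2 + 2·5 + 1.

2

(0) 3|_2 = 2 + 1 ↦ 3 + 1|_3 = 4 ⇒ 3
(1) 3|_3 = 3 ↦ 4|_4 = 4 ⇒ 3
(2) 3|_4 = 3 ↦ 3|_5 = 3 ⇒ 2
(3) 2|_5 = 2 ↦ 2|_6 = 2 ⇒ 1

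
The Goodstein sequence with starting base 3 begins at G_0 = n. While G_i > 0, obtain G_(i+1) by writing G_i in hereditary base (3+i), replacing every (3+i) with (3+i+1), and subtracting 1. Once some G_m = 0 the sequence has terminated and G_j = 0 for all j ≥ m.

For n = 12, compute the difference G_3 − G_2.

G_0 = 12. HB_3(12) = 3^2 + 3. Bump = 20. G_1 = 19.
G_1 = 19. HB_4(19) = 4^2 + 3. Bump = 28. G_2 = 27.
G_2 = 27. HB_5(27) = 5^2 + 2. Bump = 38. G_3 = 37.

10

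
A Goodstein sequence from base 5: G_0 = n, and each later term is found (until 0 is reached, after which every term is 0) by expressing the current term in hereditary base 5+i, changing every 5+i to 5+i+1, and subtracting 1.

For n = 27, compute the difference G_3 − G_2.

27 —HB5→ 5^2 + 2 —bump→ 6^2 + 2 = 38 —(−1)→ 37
37 —HB6→ 6^2 + 1 —bump→ 7^2 + 1 = 50 —(−1)→ 49
49 —HB7→ 7^2 —bump→ 8^2 = 64 —(−1)→ 63

14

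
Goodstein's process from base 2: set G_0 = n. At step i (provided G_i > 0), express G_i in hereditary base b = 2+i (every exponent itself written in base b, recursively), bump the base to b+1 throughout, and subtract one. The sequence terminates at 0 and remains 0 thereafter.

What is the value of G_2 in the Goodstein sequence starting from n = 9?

base 2: 9 = 2^(2 + 1) + 1; at 3: 3^(3 + 1) + 1 = 82; next = 81
base 3: 81 = 3^(3 + 1); at 4: 4^(4 + 1) = 1024; next = 1023

1023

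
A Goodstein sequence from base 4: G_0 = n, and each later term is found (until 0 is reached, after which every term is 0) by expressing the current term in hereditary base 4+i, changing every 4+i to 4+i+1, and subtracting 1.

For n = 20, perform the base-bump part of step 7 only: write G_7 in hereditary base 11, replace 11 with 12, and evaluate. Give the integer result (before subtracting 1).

116

(0) 20|_4 = 4^2 + 4 ↦ 5^2 + 5|_5 = 30 ⇒ 29
(1) 29|_5 = 5^2 + 4 ↦ 6^2 + 4|_6 = 40 ⇒ 39
(2) 39|_6 = 6^2 + 3 ↦ 7^2 + 3|_7 = 52 ⇒ 51
(3) 51|_7 = 7^2 + 2 ↦ 8^2 + 2|_8 = 66 ⇒ 65
(4) 65|_8 = 8^2 + 1 ↦ 9^2 + 1|_9 = 82 ⇒ 81
(5) 81|_9 = 9^2 ↦ 10^2|_10 = 100 ⇒ 99
(6) 99|_10 = 9·10 + 9 ↦ 9·11 + 9|_11 = 108 ⇒ 107
(7) 107|_11 = 9·11 + 8 ↦ 9·12 + 8|_12 = 116 ⇒ 115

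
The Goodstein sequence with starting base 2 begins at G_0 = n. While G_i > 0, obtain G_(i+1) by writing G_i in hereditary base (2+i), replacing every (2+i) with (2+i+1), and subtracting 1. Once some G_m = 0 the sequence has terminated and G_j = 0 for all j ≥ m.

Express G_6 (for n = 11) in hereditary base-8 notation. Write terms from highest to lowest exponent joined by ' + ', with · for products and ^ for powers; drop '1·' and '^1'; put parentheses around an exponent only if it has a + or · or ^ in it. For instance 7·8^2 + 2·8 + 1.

7·8^8 + 7·8^7 + 7·8^6 + 7·8^5 + 7·8^4 + 7·8^3 + 7·8^2 + 7·8 + 7

G_0=11  [base 2] 2^(2 + 1) + 2 + 1  →[2↦3]→  3^(3 + 1) + 3 + 1 = 85  −1 ⇒ G_1=84
G_1=84  [base 3] 3^(3 + 1) + 3  →[3↦4]→  4^(4 + 1) + 4 = 1028  −1 ⇒ G_2=1027
G_2=1027  [base 4] 4^(4 + 1) + 3  →[4↦5]→  5^(5 + 1) + 3 = 15628  −1 ⇒ G_3=15627
G_3=15627  [base 5] 5^(5 + 1) + 2  →[5↦6]→  6^(6 + 1) + 2 = 279938  −1 ⇒ G_4=279937
G_4=279937  [base 6] 6^(6 + 1) + 1  →[6↦7]→  7^(7 + 1) + 1 = 5764802  −1 ⇒ G_5=5764801
G_5=5764801  [base 7] 7^(7 + 1)  →[7↦8]→  8^(8 + 1) = 134217728  −1 ⇒ G_6=134217727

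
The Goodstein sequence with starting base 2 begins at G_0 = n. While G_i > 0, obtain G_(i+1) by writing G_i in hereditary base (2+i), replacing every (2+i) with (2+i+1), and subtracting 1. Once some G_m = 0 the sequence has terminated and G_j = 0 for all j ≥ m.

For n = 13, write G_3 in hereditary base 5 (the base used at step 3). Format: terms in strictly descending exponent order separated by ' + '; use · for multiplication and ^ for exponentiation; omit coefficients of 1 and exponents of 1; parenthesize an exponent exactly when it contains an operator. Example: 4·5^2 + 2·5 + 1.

5^(5 + 1) + 3·5^3 + 3·5^2 + 3·5 + 2

G_0=13  [base 2] 2^(2 + 1) + 2^2 + 1  →[2↦3]→  3^(3 + 1) + 3^3 + 1 = 109  −1 ⇒ G_1=108
G_1=108  [base 3] 3^(3 + 1) + 3^3  →[3↦4]→  4^(4 + 1) + 4^4 = 1280  −1 ⇒ G_2=1279
G_2=1279  [base 4] 4^(4 + 1) + 3·4^3 + 3·4^2 + 3·4 + 3  →[4↦5]→  5^(5 + 1) + 3·5^3 + 3·5^2 + 3·5 + 3 = 16093  −1 ⇒ G_3=16092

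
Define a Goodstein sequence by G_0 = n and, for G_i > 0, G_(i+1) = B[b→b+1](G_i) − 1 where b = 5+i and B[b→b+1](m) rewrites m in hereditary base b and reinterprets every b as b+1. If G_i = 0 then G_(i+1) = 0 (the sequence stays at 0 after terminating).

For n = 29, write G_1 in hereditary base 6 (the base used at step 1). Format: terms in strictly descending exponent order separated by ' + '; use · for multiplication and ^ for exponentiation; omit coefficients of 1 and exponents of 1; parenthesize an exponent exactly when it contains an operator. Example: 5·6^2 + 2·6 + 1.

6^2 + 3

G_0 = 29. HB_5(29) = 5^2 + 4. Bump = 40. G_1 = 39.
G_1 = 39. HB_6(39) = 6^2 + 3. Bump = 52. G_2 = 51.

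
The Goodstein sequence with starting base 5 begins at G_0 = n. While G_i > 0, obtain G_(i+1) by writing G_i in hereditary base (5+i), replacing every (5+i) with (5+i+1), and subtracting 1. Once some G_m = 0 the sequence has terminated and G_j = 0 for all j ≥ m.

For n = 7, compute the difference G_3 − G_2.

(0) 7|_5 = 5 + 2 ↦ 6 + 2|_6 = 8 ⇒ 7
(1) 7|_6 = 6 + 1 ↦ 7 + 1|_7 = 8 ⇒ 7
(2) 7|_7 = 7 ↦ 8|_8 = 8 ⇒ 7

0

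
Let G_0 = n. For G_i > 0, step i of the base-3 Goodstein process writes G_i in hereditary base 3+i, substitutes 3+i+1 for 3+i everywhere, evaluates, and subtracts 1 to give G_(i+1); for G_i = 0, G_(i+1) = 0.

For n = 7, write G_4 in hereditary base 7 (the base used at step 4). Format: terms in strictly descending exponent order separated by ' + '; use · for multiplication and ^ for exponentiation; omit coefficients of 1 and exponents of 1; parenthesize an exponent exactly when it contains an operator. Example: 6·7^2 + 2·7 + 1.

(0) 7|_3 = 2·3 + 1 ↦ 2·4 + 1|_4 = 9 ⇒ 8
(1) 8|_4 = 2·4 ↦ 2·5|_5 = 10 ⇒ 9
(2) 9|_5 = 5 + 4 ↦ 6 + 4|_6 = 10 ⇒ 9
(3) 9|_6 = 6 + 3 ↦ 7 + 3|_7 = 10 ⇒ 9
(4) 9|_7 = 7 + 2 ↦ 8 + 2|_8 = 10 ⇒ 9

7 + 2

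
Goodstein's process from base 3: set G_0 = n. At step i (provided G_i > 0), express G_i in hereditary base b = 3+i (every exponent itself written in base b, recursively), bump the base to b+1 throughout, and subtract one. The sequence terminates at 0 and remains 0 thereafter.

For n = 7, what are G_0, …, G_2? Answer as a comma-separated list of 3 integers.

G_0=7  [base 3] 2·3 + 1  →[3↦4]→  2·4 + 1 = 9  −1 ⇒ G_1=8
G_1=8  [base 4] 2·4  →[4↦5]→  2·5 = 10  −1 ⇒ G_2=9

7, 8, 9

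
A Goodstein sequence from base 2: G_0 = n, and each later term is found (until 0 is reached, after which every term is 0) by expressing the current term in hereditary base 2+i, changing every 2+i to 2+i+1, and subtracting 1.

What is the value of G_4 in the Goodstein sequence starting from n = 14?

i=0: 14 = 2^(2 + 1) + 2^2 + 2 (b=2); 2→3: 3^(3 + 1) + 3^3 + 3 = 111; 111−1 = 110
i=1: 110 = 3^(3 + 1) + 3^3 + 2 (b=3); 3→4: 4^(4 + 1) + 4^4 + 2 = 1282; 1282−1 = 1281
i=2: 1281 = 4^(4 + 1) + 4^4 + 1 (b=4); 4→5: 5^(5 + 1) + 5^5 + 1 = 18751; 18751−1 = 18750
i=3: 18750 = 5^(5 + 1) + 5^5 (b=5); 5→6: 6^(6 + 1) + 6^6 = 326592; 326592−1 = 326591
i=4: 326591 = 6^(6 + 1) + 5·6^5 + 5·6^4 + 5·6^3 + 5·6^2 + 5·6 + 5 (b=6); 6→7: 7^(7 + 1) + 5·7^5 + 5·7^4 + 5·7^3 + 5·7^2 + 5·7 + 5 = 5862841; 5862841−1 = 5862840

326591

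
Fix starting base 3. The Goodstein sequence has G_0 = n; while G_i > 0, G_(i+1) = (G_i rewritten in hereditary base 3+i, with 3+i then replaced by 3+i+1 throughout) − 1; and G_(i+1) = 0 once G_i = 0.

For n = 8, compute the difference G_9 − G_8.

(0) 8|_3 = 2·3 + 2 ↦ 2·4 + 2|_4 = 10 ⇒ 9
(1) 9|_4 = 2·4 + 1 ↦ 2·5 + 1|_5 = 11 ⇒ 10
(2) 10|_5 = 2·5 ↦ 2·6|_6 = 12 ⇒ 11
(3) 11|_6 = 6 + 5 ↦ 7 + 5|_7 = 12 ⇒ 11
(4) 11|_7 = 7 + 4 ↦ 8 + 4|_8 = 12 ⇒ 11
(5) 11|_8 = 8 + 3 ↦ 9 + 3|_9 = 12 ⇒ 11
(6) 11|_9 = 9 + 2 ↦ 10 + 2|_10 = 12 ⇒ 11
(7) 11|_10 = 10 + 1 ↦ 11 + 1|_11 = 12 ⇒ 11
(8) 11|_11 = 11 ↦ 12|_12 = 12 ⇒ 11

0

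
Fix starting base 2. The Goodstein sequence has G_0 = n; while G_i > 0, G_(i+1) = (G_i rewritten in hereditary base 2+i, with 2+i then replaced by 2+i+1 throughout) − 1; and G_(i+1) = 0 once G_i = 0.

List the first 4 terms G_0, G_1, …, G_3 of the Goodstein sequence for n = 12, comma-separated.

12, 107, 1065, 15685

G_0=12  [base 2] 2^(2 + 1) + 2^2  →[2↦3]→  3^(3 + 1) + 3^3 = 108  −1 ⇒ G_1=107
G_1=107  [base 3] 3^(3 + 1) + 2·3^2 + 2·3 + 2  →[3↦4]→  4^(4 + 1) + 2·4^2 + 2·4 + 2 = 1066  −1 ⇒ G_2=1065
G_2=1065  [base 4] 4^(4 + 1) + 2·4^2 + 2·4 + 1  →[4↦5]→  5^(5 + 1) + 2·5^2 + 2·5 + 1 = 15686  −1 ⇒ G_3=15685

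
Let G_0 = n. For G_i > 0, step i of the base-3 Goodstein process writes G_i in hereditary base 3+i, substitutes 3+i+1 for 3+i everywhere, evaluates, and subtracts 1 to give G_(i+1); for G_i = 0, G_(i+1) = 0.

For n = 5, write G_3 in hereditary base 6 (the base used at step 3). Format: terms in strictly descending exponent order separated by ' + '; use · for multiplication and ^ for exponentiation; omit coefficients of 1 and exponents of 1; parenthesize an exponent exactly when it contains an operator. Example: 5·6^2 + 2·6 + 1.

5

step 0: 5 = 3 + 2; sub 4 for 3: 4 + 2; = 6; G_1 = 6−1 = 5
step 1: 5 = 4 + 1; sub 5 for 4: 5 + 1; = 6; G_2 = 6−1 = 5
step 2: 5 = 5; sub 6 for 5: 6; = 6; G_3 = 6−1 = 5
step 3: 5 = 5; sub 7 for 6: 5; = 5; G_4 = 5−1 = 4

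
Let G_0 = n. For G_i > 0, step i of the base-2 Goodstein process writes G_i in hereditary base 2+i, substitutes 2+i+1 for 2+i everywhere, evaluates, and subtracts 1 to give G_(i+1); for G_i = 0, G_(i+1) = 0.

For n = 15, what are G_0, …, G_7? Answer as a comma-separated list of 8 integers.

G_0 = 15. HB_2(15) = 2^(2 + 1) + 2^2 + 2 + 1. Bump = 112. G_1 = 111.
G_1 = 111. HB_3(111) = 3^(3 + 1) + 3^3 + 3. Bump = 1284. G_2 = 1283.
G_2 = 1283. HB_4(1283) = 4^(4 + 1) + 4^4 + 3. Bump = 18753. G_3 = 18752.
G_3 = 18752. HB_5(18752) = 5^(5 + 1) + 5^5 + 2. Bump = 326594. G_4 = 326593.
G_4 = 326593. HB_6(326593) = 6^(6 + 1) + 6^6 + 1. Bump = 6588345. G_5 = 6588344.
G_5 = 6588344. HB_7(6588344) = 7^(7 + 1) + 7^7. Bump = 150994944. G_6 = 150994943.
G_6 = 150994943. HB_8(150994943) = 8^(8 + 1) + 7·8^7 + 7·8^6 + 7·8^5 + 7·8^4 + 7·8^3 + 7·8^2 + 7·8 + 7. Bump = 3524450281. G_7 = 3524450280.

15, 111, 1283, 18752, 326593, 6588344, 150994943, 3524450280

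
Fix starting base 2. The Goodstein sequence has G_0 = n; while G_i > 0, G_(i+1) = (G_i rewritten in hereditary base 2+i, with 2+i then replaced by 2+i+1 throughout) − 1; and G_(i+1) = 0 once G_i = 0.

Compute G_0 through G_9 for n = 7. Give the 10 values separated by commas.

7, 30, 259, 3127, 46657, 823543, 16777215, 37665879, 77777775, 150051213

7 —HB2→ 2^2 + 2 + 1 —bump→ 3^3 + 3 + 1 = 31 —(−1)→ 30
30 —HB3→ 3^3 + 3 —bump→ 4^4 + 4 = 260 —(−1)→ 259
259 —HB4→ 4^4 + 3 —bump→ 5^5 + 3 = 3128 —(−1)→ 3127
3127 —HB5→ 5^5 + 2 —bump→ 6^6 + 2 = 46658 —(−1)→ 46657
46657 —HB6→ 6^6 + 1 —bump→ 7^7 + 1 = 823544 —(−1)→ 823543
823543 —HB7→ 7^7 —bump→ 8^8 = 16777216 —(−1)→ 16777215
16777215 —HB8→ 7·8^7 + 7·8^6 + 7·8^5 + 7·8^4 + 7·8^3 + 7·8^2 + 7·8 + 7 —bump→ 7·9^7 + 7·9^6 + 7·9^5 + 7·9^4 + 7·9^3 + 7·9^2 + 7·9 + 7 = 37665880 —(−1)→ 37665879
37665879 —HB9→ 7·9^7 + 7·9^6 + 7·9^5 + 7·9^4 + 7·9^3 + 7·9^2 + 7·9 + 6 —bump→ 7·10^7 + 7·10^6 + 7·10^5 + 7·10^4 + 7·10^3 + 7·10^2 + 7·10 + 6 = 77777776 —(−1)→ 77777775
77777775 —HB10→ 7·10^7 + 7·10^6 + 7·10^5 + 7·10^4 + 7·10^3 + 7·10^2 + 7·10 + 5 —bump→ 7·11^7 + 7·11^6 + 7·11^5 + 7·11^4 + 7·11^3 + 7·11^2 + 7·11 + 5 = 150051214 —(−1)→ 150051213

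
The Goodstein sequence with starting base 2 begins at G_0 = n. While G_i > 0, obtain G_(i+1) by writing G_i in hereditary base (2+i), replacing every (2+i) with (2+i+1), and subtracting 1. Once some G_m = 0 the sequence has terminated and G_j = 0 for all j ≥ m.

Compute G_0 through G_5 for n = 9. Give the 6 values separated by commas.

9, 81, 1023, 9842, 140743, 2471826

base 2: 9 = 2^(2 + 1) + 1; at 3: 3^(3 + 1) + 1 = 82; next = 81
base 3: 81 = 3^(3 + 1); at 4: 4^(4 + 1) = 1024; next = 1023
base 4: 1023 = 3·4^4 + 3·4^3 + 3·4^2 + 3·4 + 3; at 5: 3·5^5 + 3·5^3 + 3·5^2 + 3·5 + 3 = 9843; next = 9842
base 5: 9842 = 3·5^5 + 3·5^3 + 3·5^2 + 3·5 + 2; at 6: 3·6^6 + 3·6^3 + 3·6^2 + 3·6 + 2 = 140744; next = 140743
base 6: 140743 = 3·6^6 + 3·6^3 + 3·6^2 + 3·6 + 1; at 7: 3·7^7 + 3·7^3 + 3·7^2 + 3·7 + 1 = 2471827; next = 2471826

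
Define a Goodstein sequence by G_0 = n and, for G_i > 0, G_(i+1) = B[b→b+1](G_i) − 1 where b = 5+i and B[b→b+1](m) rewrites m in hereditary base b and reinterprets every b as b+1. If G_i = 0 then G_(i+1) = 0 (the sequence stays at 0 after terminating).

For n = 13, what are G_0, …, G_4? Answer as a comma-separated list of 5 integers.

step 0: 13 = 2·5 + 3; sub 6 for 5: 2·6 + 3; = 15; G_1 = 15−1 = 14
step 1: 14 = 2·6 + 2; sub 7 for 6: 2·7 + 2; = 16; G_2 = 16−1 = 15
step 2: 15 = 2·7 + 1; sub 8 for 7: 2·8 + 1; = 17; G_3 = 17−1 = 16
step 3: 16 = 2·8; sub 9 for 8: 2·9; = 18; G_4 = 18−1 = 17

13, 14, 15, 16, 17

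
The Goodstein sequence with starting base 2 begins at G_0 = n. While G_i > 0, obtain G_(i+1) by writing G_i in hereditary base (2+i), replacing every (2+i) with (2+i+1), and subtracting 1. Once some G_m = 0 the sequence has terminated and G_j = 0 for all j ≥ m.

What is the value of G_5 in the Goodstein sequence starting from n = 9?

G_0=9  [base 2] 2^(2 + 1) + 1  →[2↦3]→  3^(3 + 1) + 1 = 82  −1 ⇒ G_1=81
G_1=81  [base 3] 3^(3 + 1)  →[3↦4]→  4^(4 + 1) = 1024  −1 ⇒ G_2=1023
G_2=1023  [base 4] 3·4^4 + 3·4^3 + 3·4^2 + 3·4 + 3  →[4↦5]→  3·5^5 + 3·5^3 + 3·5^2 + 3·5 + 3 = 9843  −1 ⇒ G_3=9842
G_3=9842  [base 5] 3·5^5 + 3·5^3 + 3·5^2 + 3·5 + 2  →[5↦6]→  3·6^6 + 3·6^3 + 3·6^2 + 3·6 + 2 = 140744  −1 ⇒ G_4=140743
G_4=140743  [base 6] 3·6^6 + 3·6^3 + 3·6^2 + 3·6 + 1  →[6↦7]→  3·7^7 + 3·7^3 + 3·7^2 + 3·7 + 1 = 2471827  −1 ⇒ G_5=2471826
G_5=2471826  [base 7] 3·7^7 + 3·7^3 + 3·7^2 + 3·7  →[7↦8]→  3·8^8 + 3·8^3 + 3·8^2 + 3·8 = 50333400  −1 ⇒ G_6=50333399

2471826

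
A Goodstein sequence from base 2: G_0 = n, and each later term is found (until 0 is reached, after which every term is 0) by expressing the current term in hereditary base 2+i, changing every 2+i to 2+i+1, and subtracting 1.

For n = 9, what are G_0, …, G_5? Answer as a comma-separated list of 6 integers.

9, 81, 1023, 9842, 140743, 2471826

9 —HB2→ 2^(2 + 1) + 1 —bump→ 3^(3 + 1) + 1 = 82 —(−1)→ 81
81 —HB3→ 3^(3 + 1) —bump→ 4^(4 + 1) = 1024 —(−1)→ 1023
1023 —HB4→ 3·4^4 + 3·4^3 + 3·4^2 + 3·4 + 3 —bump→ 3·5^5 + 3·5^3 + 3·5^2 + 3·5 + 3 = 9843 —(−1)→ 9842
9842 —HB5→ 3·5^5 + 3·5^3 + 3·5^2 + 3·5 + 2 —bump→ 3·6^6 + 3·6^3 + 3·6^2 + 3·6 + 2 = 140744 —(−1)→ 140743
140743 —HB6→ 3·6^6 + 3·6^3 + 3·6^2 + 3·6 + 1 —bump→ 3·7^7 + 3·7^3 + 3·7^2 + 3·7 + 1 = 2471827 —(−1)→ 2471826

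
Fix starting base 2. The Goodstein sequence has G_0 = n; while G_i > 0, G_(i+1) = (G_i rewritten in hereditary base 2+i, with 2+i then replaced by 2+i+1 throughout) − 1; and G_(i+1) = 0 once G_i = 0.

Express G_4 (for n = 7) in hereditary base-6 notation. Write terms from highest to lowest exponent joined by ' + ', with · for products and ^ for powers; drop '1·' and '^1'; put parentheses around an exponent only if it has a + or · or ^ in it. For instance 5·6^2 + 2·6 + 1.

(0) 7|_2 = 2^2 + 2 + 1 ↦ 3^3 + 3 + 1|_3 = 31 ⇒ 30
(1) 30|_3 = 3^3 + 3 ↦ 4^4 + 4|_4 = 260 ⇒ 259
(2) 259|_4 = 4^4 + 3 ↦ 5^5 + 3|_5 = 3128 ⇒ 3127
(3) 3127|_5 = 5^5 + 2 ↦ 6^6 + 2|_6 = 46658 ⇒ 46657
(4) 46657|_6 = 6^6 + 1 ↦ 7^7 + 1|_7 = 823544 ⇒ 823543

6^6 + 1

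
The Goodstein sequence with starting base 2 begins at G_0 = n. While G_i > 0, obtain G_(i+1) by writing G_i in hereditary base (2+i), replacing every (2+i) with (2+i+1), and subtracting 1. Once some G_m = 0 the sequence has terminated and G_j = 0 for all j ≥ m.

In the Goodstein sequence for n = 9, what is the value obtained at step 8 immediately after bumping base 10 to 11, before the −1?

855935016216

i=0: 9 = 2^(2 + 1) + 1 (b=2); 2→3: 3^(3 + 1) + 1 = 82; 82−1 = 81
i=1: 81 = 3^(3 + 1) (b=3); 3→4: 4^(4 + 1) = 1024; 1024−1 = 1023
i=2: 1023 = 3·4^4 + 3·4^3 + 3·4^2 + 3·4 + 3 (b=4); 4→5: 3·5^5 + 3·5^3 + 3·5^2 + 3·5 + 3 = 9843; 9843−1 = 9842
i=3: 9842 = 3·5^5 + 3·5^3 + 3·5^2 + 3·5 + 2 (b=5); 5→6: 3·6^6 + 3·6^3 + 3·6^2 + 3·6 + 2 = 140744; 140744−1 = 140743
i=4: 140743 = 3·6^6 + 3·6^3 + 3·6^2 + 3·6 + 1 (b=6); 6→7: 3·7^7 + 3·7^3 + 3·7^2 + 3·7 + 1 = 2471827; 2471827−1 = 2471826
i=5: 2471826 = 3·7^7 + 3·7^3 + 3·7^2 + 3·7 (b=7); 7→8: 3·8^8 + 3·8^3 + 3·8^2 + 3·8 = 50333400; 50333400−1 = 50333399
i=6: 50333399 = 3·8^8 + 3·8^3 + 3·8^2 + 2·8 + 7 (b=8); 8→9: 3·9^9 + 3·9^3 + 3·9^2 + 2·9 + 7 = 1162263922; 1162263922−1 = 1162263921
i=7: 1162263921 = 3·9^9 + 3·9^3 + 3·9^2 + 2·9 + 6 (b=9); 9→10: 3·10^10 + 3·10^3 + 3·10^2 + 2·10 + 6 = 30000003326; 30000003326−1 = 30000003325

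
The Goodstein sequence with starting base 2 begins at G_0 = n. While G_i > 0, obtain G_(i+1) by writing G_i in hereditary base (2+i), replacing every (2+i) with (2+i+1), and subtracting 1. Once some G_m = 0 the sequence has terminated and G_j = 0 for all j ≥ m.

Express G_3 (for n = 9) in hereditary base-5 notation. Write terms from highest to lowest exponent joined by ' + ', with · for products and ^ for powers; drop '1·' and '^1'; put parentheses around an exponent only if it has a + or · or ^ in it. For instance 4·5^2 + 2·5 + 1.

(0) 9|_2 = 2^(2 + 1) + 1 ↦ 3^(3 + 1) + 1|_3 = 82 ⇒ 81
(1) 81|_3 = 3^(3 + 1) ↦ 4^(4 + 1)|_4 = 1024 ⇒ 1023
(2) 1023|_4 = 3·4^4 + 3·4^3 + 3·4^2 + 3·4 + 3 ↦ 3·5^5 + 3·5^3 + 3·5^2 + 3·5 + 3|_5 = 9843 ⇒ 9842

3·5^5 + 3·5^3 + 3·5^2 + 3·5 + 2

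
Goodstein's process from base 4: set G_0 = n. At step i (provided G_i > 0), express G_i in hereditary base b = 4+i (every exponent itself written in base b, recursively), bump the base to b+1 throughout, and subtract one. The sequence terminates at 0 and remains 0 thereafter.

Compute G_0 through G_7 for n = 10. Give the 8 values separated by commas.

[0] 10 ≡ 2·4 + 2 (base 4). Lift 5: 12. −1: 11.
[1] 11 ≡ 2·5 + 1 (base 5). Lift 6: 13. −1: 12.
[2] 12 ≡ 2·6 (base 6). Lift 7: 14. −1: 13.
[3] 13 ≡ 7 + 6 (base 7). Lift 8: 14. −1: 13.
[4] 13 ≡ 8 + 5 (base 8). Lift 9: 14. −1: 13.
[5] 13 ≡ 9 + 4 (base 9). Lift 10: 14. −1: 13.
[6] 13 ≡ 10 + 3 (base 10). Lift 11: 14. −1: 13.

10, 11, 12, 13, 13, 13, 13, 13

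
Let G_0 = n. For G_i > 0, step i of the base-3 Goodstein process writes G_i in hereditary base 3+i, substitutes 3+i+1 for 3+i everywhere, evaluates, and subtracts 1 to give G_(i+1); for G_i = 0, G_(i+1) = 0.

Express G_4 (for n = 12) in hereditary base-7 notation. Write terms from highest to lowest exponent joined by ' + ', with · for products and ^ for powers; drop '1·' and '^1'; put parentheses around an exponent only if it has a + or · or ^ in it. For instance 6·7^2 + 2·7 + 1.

7^2

G_0 = 12. HB_3(12) = 3^2 + 3. Bump = 20. G_1 = 19.
G_1 = 19. HB_4(19) = 4^2 + 3. Bump = 28. G_2 = 27.
G_2 = 27. HB_5(27) = 5^2 + 2. Bump = 38. G_3 = 37.
G_3 = 37. HB_6(37) = 6^2 + 1. Bump = 50. G_4 = 49.
G_4 = 49. HB_7(49) = 7^2. Bump = 64. G_5 = 63.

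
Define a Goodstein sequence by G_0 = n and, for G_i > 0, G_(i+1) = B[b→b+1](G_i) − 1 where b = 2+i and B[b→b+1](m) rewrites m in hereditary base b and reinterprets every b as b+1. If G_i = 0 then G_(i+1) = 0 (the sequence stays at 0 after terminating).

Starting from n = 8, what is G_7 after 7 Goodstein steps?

774841151

step 0: 8 = 2^(2 + 1); sub 3 for 2: 3^(3 + 1); = 81; G_1 = 81−1 = 80
step 1: 80 = 2·3^3 + 2·3^2 + 2·3 + 2; sub 4 for 3: 2·4^4 + 2·4^2 + 2·4 + 2; = 554; G_2 = 554−1 = 553
step 2: 553 = 2·4^4 + 2·4^2 + 2·4 + 1; sub 5 for 4: 2·5^5 + 2·5^2 + 2·5 + 1; = 6311; G_3 = 6311−1 = 6310
step 3: 6310 = 2·5^5 + 2·5^2 + 2·5; sub 6 for 5: 2·6^6 + 2·6^2 + 2·6; = 93396; G_4 = 93396−1 = 93395
step 4: 93395 = 2·6^6 + 2·6^2 + 6 + 5; sub 7 for 6: 2·7^7 + 2·7^2 + 7 + 5; = 1647196; G_5 = 1647196−1 = 1647195
step 5: 1647195 = 2·7^7 + 2·7^2 + 7 + 4; sub 8 for 7: 2·8^8 + 2·8^2 + 8 + 4; = 33554572; G_6 = 33554572−1 = 33554571
step 6: 33554571 = 2·8^8 + 2·8^2 + 8 + 3; sub 9 for 8: 2·9^9 + 2·9^2 + 9 + 3; = 774841152; G_7 = 774841152−1 = 774841151
step 7: 774841151 = 2·9^9 + 2·9^2 + 9 + 2; sub 10 for 9: 2·10^10 + 2·10^2 + 10 + 2; = 20000000212; G_8 = 20000000212−1 = 20000000211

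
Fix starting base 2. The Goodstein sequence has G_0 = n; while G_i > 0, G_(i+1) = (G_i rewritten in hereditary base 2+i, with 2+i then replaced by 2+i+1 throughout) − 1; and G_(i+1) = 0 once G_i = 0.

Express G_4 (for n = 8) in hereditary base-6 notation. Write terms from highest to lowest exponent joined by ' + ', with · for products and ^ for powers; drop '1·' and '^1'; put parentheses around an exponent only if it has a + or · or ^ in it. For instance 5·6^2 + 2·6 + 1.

2·6^6 + 2·6^2 + 6 + 5

step 0: 8 = 2^(2 + 1); sub 3 for 2: 3^(3 + 1); = 81; G_1 = 81−1 = 80
step 1: 80 = 2·3^3 + 2·3^2 + 2·3 + 2; sub 4 for 3: 2·4^4 + 2·4^2 + 2·4 + 2; = 554; G_2 = 554−1 = 553
step 2: 553 = 2·4^4 + 2·4^2 + 2·4 + 1; sub 5 for 4: 2·5^5 + 2·5^2 + 2·5 + 1; = 6311; G_3 = 6311−1 = 6310
step 3: 6310 = 2·5^5 + 2·5^2 + 2·5; sub 6 for 5: 2·6^6 + 2·6^2 + 2·6; = 93396; G_4 = 93396−1 = 93395
step 4: 93395 = 2·6^6 + 2·6^2 + 6 + 5; sub 7 for 6: 2·7^7 + 2·7^2 + 7 + 5; = 1647196; G_5 = 1647196−1 = 1647195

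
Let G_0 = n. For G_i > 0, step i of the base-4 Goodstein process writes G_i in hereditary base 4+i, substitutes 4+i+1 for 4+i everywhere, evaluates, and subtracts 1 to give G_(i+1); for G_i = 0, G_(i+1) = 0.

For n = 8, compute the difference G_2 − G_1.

0

G_0=8  [base 4] 2·4  →[4↦5]→  2·5 = 10  −1 ⇒ G_1=9
G_1=9  [base 5] 5 + 4  →[5↦6]→  6 + 4 = 10  −1 ⇒ G_2=9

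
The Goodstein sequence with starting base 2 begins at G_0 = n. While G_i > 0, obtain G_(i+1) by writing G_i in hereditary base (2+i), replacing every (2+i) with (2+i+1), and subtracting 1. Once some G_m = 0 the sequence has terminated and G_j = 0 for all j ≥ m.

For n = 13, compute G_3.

[0] 13 ≡ 2^(2 + 1) + 2^2 + 1 (base 2). Lift 3: 109. −1: 108.
[1] 108 ≡ 3^(3 + 1) + 3^3 (base 3). Lift 4: 1280. −1: 1279.
[2] 1279 ≡ 4^(4 + 1) + 3·4^3 + 3·4^2 + 3·4 + 3 (base 4). Lift 5: 16093. −1: 16092.
[3] 16092 ≡ 5^(5 + 1) + 3·5^3 + 3·5^2 + 3·5 + 2 (base 5). Lift 6: 280712. −1: 280711.

16092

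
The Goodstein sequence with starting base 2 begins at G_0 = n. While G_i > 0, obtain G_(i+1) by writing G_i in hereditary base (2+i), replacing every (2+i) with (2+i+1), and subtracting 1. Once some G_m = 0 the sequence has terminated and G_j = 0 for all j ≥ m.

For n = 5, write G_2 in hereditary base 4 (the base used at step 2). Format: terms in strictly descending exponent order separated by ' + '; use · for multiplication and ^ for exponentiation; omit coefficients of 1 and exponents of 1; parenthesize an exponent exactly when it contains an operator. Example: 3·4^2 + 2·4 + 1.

3·4^3 + 3·4^2 + 3·4 + 3

[0] 5 ≡ 2^2 + 1 (base 2). Lift 3: 28. −1: 27.
[1] 27 ≡ 3^3 (base 3). Lift 4: 256. −1: 255.
[2] 255 ≡ 3·4^3 + 3·4^2 + 3·4 + 3 (base 4). Lift 5: 468. −1: 467.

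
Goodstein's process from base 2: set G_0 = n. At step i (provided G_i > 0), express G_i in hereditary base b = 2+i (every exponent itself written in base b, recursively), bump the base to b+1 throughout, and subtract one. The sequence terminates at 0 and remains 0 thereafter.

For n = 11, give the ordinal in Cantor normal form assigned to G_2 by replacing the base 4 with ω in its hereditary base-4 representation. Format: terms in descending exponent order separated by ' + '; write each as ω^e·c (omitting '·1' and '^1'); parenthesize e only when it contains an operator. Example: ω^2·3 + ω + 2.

ω^(ω + 1) + 3

11 —HB2→ 2^(2 + 1) + 2 + 1 —bump→ 3^(3 + 1) + 3 + 1 = 85 —(−1)→ 84
84 —HB3→ 3^(3 + 1) + 3 —bump→ 4^(4 + 1) + 4 = 1028 —(−1)→ 1027
1027 —HB4→ 4^(4 + 1) + 3 —bump→ 5^(5 + 1) + 3 = 15628 —(−1)→ 15627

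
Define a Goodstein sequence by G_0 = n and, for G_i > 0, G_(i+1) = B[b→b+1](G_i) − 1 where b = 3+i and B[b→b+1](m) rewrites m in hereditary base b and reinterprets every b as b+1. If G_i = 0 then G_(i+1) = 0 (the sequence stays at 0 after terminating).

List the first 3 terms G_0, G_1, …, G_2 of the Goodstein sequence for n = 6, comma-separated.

base 3: 6 = 2·3; at 4: 2·4 = 8; next = 7
base 4: 7 = 4 + 3; at 5: 5 + 3 = 8; next = 7

6, 7, 7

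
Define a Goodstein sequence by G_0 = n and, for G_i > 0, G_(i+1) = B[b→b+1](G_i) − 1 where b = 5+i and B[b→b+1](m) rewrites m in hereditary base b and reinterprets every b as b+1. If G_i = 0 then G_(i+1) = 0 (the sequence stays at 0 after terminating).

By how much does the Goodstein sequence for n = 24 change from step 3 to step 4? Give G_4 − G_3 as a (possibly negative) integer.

3

G_0=24  [base 5] 4·5 + 4  →[5↦6]→  4·6 + 4 = 28  −1 ⇒ G_1=27
G_1=27  [base 6] 4·6 + 3  →[6↦7]→  4·7 + 3 = 31  −1 ⇒ G_2=30
G_2=30  [base 7] 4·7 + 2  →[7↦8]→  4·8 + 2 = 34  −1 ⇒ G_3=33
G_3=33  [base 8] 4·8 + 1  →[8↦9]→  4·9 + 1 = 37  −1 ⇒ G_4=36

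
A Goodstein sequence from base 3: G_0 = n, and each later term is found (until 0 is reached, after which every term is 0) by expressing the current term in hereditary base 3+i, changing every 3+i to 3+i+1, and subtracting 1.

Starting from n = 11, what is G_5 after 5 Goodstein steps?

base 3: 11 = 3^2 + 2; at 4: 4^2 + 2 = 18; next = 17
base 4: 17 = 4^2 + 1; at 5: 5^2 + 1 = 26; next = 25
base 5: 25 = 5^2; at 6: 6^2 = 36; next = 35
base 6: 35 = 5·6 + 5; at 7: 5·7 + 5 = 40; next = 39
base 7: 39 = 5·7 + 4; at 8: 5·8 + 4 = 44; next = 43
base 8: 43 = 5·8 + 3; at 9: 5·9 + 3 = 48; next = 47

43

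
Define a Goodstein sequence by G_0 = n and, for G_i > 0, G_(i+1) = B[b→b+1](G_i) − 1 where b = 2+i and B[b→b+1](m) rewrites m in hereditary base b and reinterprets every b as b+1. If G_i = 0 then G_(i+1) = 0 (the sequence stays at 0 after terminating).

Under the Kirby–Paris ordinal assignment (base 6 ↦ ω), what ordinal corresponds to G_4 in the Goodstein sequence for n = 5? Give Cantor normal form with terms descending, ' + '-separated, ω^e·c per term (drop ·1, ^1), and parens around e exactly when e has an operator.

ω^3·3 + ω^2·3 + ω·3 + 1

[0] 5 ≡ 2^2 + 1 (base 2). Lift 3: 28. −1: 27.
[1] 27 ≡ 3^3 (base 3). Lift 4: 256. −1: 255.
[2] 255 ≡ 3·4^3 + 3·4^2 + 3·4 + 3 (base 4). Lift 5: 468. −1: 467.
[3] 467 ≡ 3·5^3 + 3·5^2 + 3·5 + 2 (base 5). Lift 6: 776. −1: 775.
[4] 775 ≡ 3·6^3 + 3·6^2 + 3·6 + 1 (base 6). Lift 7: 1198. −1: 1197.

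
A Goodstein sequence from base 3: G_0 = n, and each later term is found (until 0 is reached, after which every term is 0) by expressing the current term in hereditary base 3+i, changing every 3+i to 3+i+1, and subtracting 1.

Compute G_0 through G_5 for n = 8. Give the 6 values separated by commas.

step 0: 8 = 2·3 + 2; sub 4 for 3: 2·4 + 2; = 10; G_1 = 10−1 = 9
step 1: 9 = 2·4 + 1; sub 5 for 4: 2·5 + 1; = 11; G_2 = 11−1 = 10
step 2: 10 = 2·5; sub 6 for 5: 2·6; = 12; G_3 = 12−1 = 11
step 3: 11 = 6 + 5; sub 7 for 6: 7 + 5; = 12; G_4 = 12−1 = 11
step 4: 11 = 7 + 4; sub 8 for 7: 8 + 4; = 12; G_5 = 12−1 = 11

8, 9, 10, 11, 11, 11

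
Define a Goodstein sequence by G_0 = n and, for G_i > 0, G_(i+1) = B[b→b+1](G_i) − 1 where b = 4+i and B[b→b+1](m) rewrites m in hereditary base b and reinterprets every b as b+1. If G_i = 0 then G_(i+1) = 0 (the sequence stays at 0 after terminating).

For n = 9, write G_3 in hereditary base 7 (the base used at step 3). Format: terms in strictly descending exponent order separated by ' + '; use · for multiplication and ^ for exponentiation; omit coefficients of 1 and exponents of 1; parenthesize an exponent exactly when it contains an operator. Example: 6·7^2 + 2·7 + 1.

7 + 4

step 0: 9 = 2·4 + 1; sub 5 for 4: 2·5 + 1; = 11; G_1 = 11−1 = 10
step 1: 10 = 2·5; sub 6 for 5: 2·6; = 12; G_2 = 12−1 = 11
step 2: 11 = 6 + 5; sub 7 for 6: 7 + 5; = 12; G_3 = 12−1 = 11
step 3: 11 = 7 + 4; sub 8 for 7: 8 + 4; = 12; G_4 = 12−1 = 11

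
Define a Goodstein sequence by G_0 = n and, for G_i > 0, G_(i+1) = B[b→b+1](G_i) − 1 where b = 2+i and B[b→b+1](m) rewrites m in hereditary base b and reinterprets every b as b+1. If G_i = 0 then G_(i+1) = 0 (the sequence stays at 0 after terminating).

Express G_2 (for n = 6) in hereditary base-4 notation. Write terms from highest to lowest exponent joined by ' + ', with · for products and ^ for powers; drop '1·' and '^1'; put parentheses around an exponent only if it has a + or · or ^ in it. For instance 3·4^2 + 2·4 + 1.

4^4 + 1

(0) 6|_2 = 2^2 + 2 ↦ 3^3 + 3|_3 = 30 ⇒ 29
(1) 29|_3 = 3^3 + 2 ↦ 4^4 + 2|_4 = 258 ⇒ 257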